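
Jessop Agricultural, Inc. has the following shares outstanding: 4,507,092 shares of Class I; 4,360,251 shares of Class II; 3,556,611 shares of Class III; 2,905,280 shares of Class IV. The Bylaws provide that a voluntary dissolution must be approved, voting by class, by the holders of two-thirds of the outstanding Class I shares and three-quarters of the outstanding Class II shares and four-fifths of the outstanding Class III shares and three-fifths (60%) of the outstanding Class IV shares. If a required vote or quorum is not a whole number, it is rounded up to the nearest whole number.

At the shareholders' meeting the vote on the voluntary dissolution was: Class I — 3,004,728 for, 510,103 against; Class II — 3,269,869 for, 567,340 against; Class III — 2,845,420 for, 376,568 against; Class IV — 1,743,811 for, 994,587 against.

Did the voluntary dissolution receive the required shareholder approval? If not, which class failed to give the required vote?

Not approved — the Class II shares did not give the required vote.

Class I: 2/3 of 4507092 = 3004728; 3,004,728 required, 3,004,728 in favor — approved.
Class II: 3/4 of 4360251 = 3270188.25, rounded up to 3270189; 3,270,189 required, 3,269,869 in favor — not approved.
Class III: 4/5 of 3556611 = 2845288.80, rounded up to 2845289; 2,845,289 required, 2,845,420 in favor — approved.
Class IV: 3/5 of 2905280 = 1743168; 1,743,168 required, 1,743,811 in favor — approved.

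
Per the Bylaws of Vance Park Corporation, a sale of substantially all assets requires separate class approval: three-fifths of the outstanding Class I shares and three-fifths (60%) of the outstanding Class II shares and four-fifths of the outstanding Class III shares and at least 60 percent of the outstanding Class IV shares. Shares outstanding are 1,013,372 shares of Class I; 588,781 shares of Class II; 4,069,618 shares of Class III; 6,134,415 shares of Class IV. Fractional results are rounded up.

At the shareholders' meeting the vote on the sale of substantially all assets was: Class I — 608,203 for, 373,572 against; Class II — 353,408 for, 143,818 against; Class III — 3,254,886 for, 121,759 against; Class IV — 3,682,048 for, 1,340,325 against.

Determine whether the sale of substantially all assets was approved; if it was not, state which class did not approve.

Not approved — the Class III shares did not give the required vote.

Class I: 3/5 of 1013372 = 608023.20, rounded up to 608024; 608,024 required, 608,203 in favor — approved.
Class II: 3/5 of 588781 = 353268.60, rounded up to 353269; 353,269 required, 353,408 in favor — approved.
Class III: 4/5 of 4069618 = 3255694.40, rounded up to 3255695; 3,255,695 required, 3,254,886 in favor — not approved.
Class IV: 3/5 of 6134415 = 3680649; 3,680,649 required, 3,682,048 in favor — approved.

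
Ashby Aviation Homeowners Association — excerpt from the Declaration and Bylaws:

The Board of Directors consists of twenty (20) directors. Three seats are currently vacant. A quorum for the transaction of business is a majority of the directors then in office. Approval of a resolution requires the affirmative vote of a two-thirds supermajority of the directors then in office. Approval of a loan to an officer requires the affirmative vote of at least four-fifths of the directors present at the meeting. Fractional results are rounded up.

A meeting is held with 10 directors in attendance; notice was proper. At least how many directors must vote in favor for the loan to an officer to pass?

The loan to an officer requires four-fifths of the directors present (10).
4/5 of 10 = 8.

8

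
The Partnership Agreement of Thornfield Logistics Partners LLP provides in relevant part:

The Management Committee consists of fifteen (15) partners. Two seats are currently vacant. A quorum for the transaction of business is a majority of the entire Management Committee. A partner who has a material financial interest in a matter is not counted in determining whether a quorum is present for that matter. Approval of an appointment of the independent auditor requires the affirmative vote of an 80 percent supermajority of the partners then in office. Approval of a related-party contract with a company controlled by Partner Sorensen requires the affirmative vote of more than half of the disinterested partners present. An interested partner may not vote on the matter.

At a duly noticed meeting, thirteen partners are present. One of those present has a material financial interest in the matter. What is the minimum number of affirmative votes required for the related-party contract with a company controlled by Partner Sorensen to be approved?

The related-party contract with a company controlled by Partner Sorensen requires a majority of the disinterested partners present (13 − 1 = 12).
A majority of 12 is 7.

7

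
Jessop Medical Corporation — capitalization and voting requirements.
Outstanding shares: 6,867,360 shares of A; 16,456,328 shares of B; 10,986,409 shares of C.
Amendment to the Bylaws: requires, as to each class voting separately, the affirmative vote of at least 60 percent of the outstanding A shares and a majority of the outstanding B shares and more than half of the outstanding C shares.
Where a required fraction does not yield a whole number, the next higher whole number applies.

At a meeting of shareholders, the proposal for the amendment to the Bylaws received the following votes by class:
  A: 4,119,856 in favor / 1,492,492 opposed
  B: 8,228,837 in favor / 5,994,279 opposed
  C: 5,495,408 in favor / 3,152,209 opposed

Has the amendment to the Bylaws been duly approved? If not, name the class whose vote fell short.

Not approved — the A shares did not give the required vote.

A: 3/5 of 6867360 = 4120416; 4,120,416 required, 4,119,856 in favor — not approved.
B: a majority of 16456328 is 8228165; 8,228,165 required, 8,228,837 in favor — approved.
C: a majority of 10986409 is 5493205; 5,493,205 required, 5,495,408 in favor — approved.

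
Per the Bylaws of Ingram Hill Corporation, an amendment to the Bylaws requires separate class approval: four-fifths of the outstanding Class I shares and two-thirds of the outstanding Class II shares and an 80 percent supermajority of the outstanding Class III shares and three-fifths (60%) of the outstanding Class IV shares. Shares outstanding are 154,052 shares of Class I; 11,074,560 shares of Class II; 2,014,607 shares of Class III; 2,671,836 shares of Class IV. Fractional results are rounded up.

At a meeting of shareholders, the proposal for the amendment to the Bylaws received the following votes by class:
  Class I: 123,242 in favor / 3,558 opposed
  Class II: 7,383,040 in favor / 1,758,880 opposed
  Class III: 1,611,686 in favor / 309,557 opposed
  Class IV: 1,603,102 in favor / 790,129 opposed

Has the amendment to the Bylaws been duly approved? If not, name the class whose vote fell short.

Approved — every class gave the required vote.

Class I: 4/5 of 154052 = 123241.60, rounded up to 123242; 123,242 required, 123,242 in favor — approved.
Class II: 2/3 of 11074560 = 7383040; 7,383,040 required, 7,383,040 in favor — approved.
Class III: 4/5 of 2014607 = 1611685.60, rounded up to 1611686; 1,611,686 required, 1,611,686 in favor — approved.
Class IV: 3/5 of 2671836 = 1603101.60, rounded up to 1603102; 1,603,102 required, 1,603,102 in favor — approved.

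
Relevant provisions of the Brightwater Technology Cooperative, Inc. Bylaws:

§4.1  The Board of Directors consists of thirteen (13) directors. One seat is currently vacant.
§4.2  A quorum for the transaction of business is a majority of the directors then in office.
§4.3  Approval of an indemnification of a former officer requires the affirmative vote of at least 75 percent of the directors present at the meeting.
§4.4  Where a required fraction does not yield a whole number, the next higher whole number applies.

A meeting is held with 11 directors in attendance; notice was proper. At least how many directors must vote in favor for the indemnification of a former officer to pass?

9

The indemnification of a former officer requires three-fourths of the directors present (11).
3/4 of 11 = 8.25, rounded up to 9.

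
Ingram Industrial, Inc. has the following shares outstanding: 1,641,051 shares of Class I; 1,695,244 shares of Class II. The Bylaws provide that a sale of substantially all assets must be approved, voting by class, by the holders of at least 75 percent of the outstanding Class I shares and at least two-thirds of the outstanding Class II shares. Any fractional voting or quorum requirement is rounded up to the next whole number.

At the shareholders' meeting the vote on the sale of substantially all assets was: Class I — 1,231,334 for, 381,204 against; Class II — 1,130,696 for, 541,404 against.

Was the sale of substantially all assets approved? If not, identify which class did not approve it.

Approved — every class gave the required vote.

Class I: 3/4 of 1641051 = 1230788.25, rounded up to 1230789; 1,230,789 required, 1,231,334 in favor — approved.
Class II: 2/3 of 1695244 = 1130162.67, rounded up to 1130163; 1,130,163 required, 1,130,696 in favor — approved.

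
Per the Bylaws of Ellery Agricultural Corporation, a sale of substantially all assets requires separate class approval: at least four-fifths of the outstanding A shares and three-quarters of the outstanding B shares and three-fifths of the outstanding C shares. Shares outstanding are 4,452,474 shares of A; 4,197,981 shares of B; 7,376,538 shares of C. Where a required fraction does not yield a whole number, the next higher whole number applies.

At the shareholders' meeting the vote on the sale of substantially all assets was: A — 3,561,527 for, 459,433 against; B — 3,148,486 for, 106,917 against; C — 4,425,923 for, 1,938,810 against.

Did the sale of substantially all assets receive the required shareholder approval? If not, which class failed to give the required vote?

Not approved — the A shares did not give the required vote.

A: 4/5 of 4452474 = 3561979.20, rounded up to 3561980; 3,561,980 required, 3,561,527 in favor — not approved.
B: 3/4 of 4197981 = 3148485.75, rounded up to 3148486; 3,148,486 required, 3,148,486 in favor — approved.
C: 3/5 of 7376538 = 4425922.80, rounded up to 4425923; 4,425,923 required, 4,425,923 in favor — approved.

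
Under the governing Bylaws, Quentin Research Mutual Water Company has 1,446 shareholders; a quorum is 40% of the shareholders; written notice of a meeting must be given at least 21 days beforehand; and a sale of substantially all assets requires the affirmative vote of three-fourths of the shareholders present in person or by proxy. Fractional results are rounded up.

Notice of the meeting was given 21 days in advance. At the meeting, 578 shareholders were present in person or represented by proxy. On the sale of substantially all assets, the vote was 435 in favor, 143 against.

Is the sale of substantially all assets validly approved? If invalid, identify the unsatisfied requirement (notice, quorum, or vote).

Notice: 21 days given; 21 required. Satisfied.
Quorum: 40% of 1,446 = 578.40, rounded up to 579; 578 present. Not satisfied.
Vote: requires three-fourths of those present (578); 3/4 of 578 = 433.50, rounded up to 434, so 434 needed; 435 in favor. Satisfied.

Invalid — quorum requirement not satisfied.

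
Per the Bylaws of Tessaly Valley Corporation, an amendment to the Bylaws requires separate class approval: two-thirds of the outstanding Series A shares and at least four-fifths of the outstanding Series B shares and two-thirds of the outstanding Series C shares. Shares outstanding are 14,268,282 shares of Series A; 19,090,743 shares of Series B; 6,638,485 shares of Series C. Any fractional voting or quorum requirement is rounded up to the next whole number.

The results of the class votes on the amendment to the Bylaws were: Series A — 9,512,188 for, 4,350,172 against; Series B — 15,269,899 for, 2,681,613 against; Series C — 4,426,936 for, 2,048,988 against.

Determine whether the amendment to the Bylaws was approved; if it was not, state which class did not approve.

Not approved — the Series B shares did not give the required vote.

Series A: 2/3 of 14268282 = 9512188; 9,512,188 required, 9,512,188 in favor — approved.
Series B: 4/5 of 19090743 = 15272594.40, rounded up to 15272595; 15,272,595 required, 15,269,899 in favor — not approved.
Series C: 2/3 of 6638485 = 4425656.67, rounded up to 4425657; 4,425,657 required, 4,426,936 in favor — approved.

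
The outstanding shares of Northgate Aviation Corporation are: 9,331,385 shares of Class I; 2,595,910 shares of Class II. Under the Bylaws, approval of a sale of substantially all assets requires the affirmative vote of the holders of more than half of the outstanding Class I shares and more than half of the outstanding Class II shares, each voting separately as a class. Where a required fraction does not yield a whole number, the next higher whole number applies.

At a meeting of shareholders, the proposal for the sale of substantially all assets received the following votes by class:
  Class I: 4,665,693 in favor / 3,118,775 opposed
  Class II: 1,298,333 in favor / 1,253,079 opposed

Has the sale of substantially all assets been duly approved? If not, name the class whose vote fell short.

Class I: a majority of 9331385 is 4665693; 4,665,693 required, 4,665,693 in favor — approved.
Class II: a majority of 2595910 is 1297956; 1,297,956 required, 1,298,333 in favor — approved.

Approved — every class gave the required vote.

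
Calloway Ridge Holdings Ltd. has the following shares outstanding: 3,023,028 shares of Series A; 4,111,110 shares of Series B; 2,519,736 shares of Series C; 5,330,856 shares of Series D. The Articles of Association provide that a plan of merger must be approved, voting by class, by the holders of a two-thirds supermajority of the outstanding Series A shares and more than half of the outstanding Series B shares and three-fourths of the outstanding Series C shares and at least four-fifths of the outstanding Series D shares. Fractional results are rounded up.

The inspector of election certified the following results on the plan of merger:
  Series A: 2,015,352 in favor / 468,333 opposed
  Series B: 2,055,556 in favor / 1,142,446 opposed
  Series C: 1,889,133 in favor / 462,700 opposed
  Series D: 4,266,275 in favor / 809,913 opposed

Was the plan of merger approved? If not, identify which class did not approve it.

Series A: 2/3 of 3023028 = 2015352; 2,015,352 required, 2,015,352 in favor — approved.
Series B: a majority of 4111110 is 2055556; 2,055,556 required, 2,055,556 in favor — approved.
Series C: 3/4 of 2519736 = 1889802; 1,889,802 required, 1,889,133 in favor — not approved.
Series D: 4/5 of 5330856 = 4264684.80, rounded up to 4264685; 4,264,685 required, 4,266,275 in favor — approved.

Not approved — the Series C shares did not give the required vote.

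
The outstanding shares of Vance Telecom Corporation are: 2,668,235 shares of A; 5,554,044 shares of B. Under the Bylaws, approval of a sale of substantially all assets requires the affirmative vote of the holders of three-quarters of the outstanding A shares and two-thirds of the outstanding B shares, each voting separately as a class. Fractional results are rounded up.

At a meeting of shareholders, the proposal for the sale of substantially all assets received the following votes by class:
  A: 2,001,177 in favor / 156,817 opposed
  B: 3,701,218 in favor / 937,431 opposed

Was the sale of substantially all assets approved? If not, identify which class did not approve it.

A: 3/4 of 2668235 = 2001176.25, rounded up to 2001177; 2,001,177 required, 2,001,177 in favor — approved.
B: 2/3 of 5554044 = 3702696; 3,702,696 required, 3,701,218 in favor — not approved.

Not approved — the B shares did not give the required vote.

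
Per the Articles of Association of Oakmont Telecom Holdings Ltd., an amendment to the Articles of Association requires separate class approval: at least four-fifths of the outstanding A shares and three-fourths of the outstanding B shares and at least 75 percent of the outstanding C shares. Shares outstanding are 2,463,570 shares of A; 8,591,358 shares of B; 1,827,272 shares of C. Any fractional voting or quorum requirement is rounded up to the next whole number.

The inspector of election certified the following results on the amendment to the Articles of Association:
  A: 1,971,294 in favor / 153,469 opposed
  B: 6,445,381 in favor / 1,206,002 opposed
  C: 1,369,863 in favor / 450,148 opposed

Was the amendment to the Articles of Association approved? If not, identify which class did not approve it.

Not approved — the C shares did not give the required vote.

A: 4/5 of 2463570 = 1970856; 1,970,856 required, 1,971,294 in favor — approved.
B: 3/4 of 8591358 = 6443518.50, rounded up to 6443519; 6,443,519 required, 6,445,381 in favor — approved.
C: 3/4 of 1827272 = 1370454; 1,370,454 required, 1,369,863 in favor — not approved.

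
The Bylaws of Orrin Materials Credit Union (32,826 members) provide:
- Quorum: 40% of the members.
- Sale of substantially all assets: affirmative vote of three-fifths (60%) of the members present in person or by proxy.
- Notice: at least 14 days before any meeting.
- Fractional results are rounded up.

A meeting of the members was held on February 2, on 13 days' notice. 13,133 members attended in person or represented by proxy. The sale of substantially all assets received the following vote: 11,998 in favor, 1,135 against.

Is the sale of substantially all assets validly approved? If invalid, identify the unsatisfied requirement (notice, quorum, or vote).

Notice: 13 days given; 14 required. Not satisfied.
Quorum: 40% of 32,826 = 13,130.40, rounded up to 13,131; 13,133 present. Satisfied.
Vote: requires three-fifths of those present (13,133); 3/5 of 13133 = 7879.80, rounded up to 7880, so 7,880 needed; 11,998 in favor. Satisfied.

Invalid — notice requirement not satisfied.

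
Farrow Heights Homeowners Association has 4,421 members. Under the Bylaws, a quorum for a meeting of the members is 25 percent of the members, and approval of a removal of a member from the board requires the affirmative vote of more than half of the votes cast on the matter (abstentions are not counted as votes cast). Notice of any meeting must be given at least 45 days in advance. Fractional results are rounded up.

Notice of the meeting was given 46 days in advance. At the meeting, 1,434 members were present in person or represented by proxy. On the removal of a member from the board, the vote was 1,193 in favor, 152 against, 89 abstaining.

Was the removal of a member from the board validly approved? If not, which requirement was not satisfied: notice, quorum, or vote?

Notice: 46 days given; 45 required. Satisfied.
Quorum: 25% of 4,421 = 1,105.25, rounded up to 1,106; 1,434 present. Satisfied.
Vote: requires a majority of the votes cast (1,434 − 89 abstaining = 1,345); a majority of 1345 is 673, so 673 needed; 1,193 in favor. Satisfied.

Valid — all requirements satisfied.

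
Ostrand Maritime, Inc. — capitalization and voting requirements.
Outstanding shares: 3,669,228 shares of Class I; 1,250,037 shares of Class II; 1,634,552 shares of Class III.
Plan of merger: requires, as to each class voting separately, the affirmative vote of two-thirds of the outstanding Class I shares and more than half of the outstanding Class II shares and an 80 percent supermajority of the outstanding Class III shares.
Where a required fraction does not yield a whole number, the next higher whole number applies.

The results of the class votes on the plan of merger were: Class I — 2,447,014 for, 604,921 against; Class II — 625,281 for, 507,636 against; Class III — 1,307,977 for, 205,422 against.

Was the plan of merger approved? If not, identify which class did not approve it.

Class I: 2/3 of 3669228 = 2446152; 2,446,152 required, 2,447,014 in favor — approved.
Class II: a majority of 1250037 is 625019; 625,019 required, 625,281 in favor — approved.
Class III: 4/5 of 1634552 = 1307641.60, rounded up to 1307642; 1,307,642 required, 1,307,977 in favor — approved.

Approved — every class gave the required vote.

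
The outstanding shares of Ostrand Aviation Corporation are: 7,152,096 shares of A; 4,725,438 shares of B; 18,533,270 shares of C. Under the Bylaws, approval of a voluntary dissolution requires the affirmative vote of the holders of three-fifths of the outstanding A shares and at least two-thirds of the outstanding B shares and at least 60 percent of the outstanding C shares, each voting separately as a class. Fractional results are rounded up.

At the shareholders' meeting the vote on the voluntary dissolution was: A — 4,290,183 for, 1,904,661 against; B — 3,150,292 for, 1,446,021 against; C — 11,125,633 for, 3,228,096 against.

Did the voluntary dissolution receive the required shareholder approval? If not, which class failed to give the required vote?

A: 3/5 of 7152096 = 4291257.60, rounded up to 4291258; 4,291,258 required, 4,290,183 in favor — not approved.
B: 2/3 of 4725438 = 3150292; 3,150,292 required, 3,150,292 in favor — approved.
C: 3/5 of 18533270 = 11119962; 11,119,962 required, 11,125,633 in favor — approved.

Not approved — the A shares did not give the required vote.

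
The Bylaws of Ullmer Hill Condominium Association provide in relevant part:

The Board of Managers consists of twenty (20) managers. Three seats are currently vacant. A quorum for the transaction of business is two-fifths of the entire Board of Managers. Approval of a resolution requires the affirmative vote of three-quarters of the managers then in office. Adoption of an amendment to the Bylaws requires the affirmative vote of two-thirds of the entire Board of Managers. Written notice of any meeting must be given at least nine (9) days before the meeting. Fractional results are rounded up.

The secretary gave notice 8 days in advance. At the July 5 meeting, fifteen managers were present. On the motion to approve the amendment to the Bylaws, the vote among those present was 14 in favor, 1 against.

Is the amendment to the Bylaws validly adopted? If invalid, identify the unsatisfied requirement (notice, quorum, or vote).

Notice: 8 days given; 9 required (8 < 9). Not satisfied.
Quorum: 15 present; quorum is 8. Satisfied.
Vote: the amendment to the Bylaws requires two-thirds of the entire Board of Managers (20). 2/3 of 20 = 13.33, rounded up to 14, so 14 affirmative votes are needed; 14 voted in favor. Satisfied.

Invalid — notice requirement not satisfied.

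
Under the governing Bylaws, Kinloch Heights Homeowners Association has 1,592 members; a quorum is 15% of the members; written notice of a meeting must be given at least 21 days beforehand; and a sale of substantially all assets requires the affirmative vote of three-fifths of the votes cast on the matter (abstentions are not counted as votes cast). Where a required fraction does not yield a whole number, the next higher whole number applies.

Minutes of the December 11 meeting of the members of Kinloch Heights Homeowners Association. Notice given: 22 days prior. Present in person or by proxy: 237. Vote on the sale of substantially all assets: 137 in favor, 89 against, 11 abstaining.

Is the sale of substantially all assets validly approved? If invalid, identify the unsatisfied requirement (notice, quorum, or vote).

Invalid — quorum requirement not satisfied.

Notice: 22 days given; 21 required. Satisfied.
Quorum: 15% of 1,592 = 238.80, rounded up to 239; 237 present. Not satisfied.
Vote: requires three-fifths of the votes cast (237 − 11 abstaining = 226); 3/5 of 226 = 135.60, rounded up to 136, so 136 needed; 137 in favor. Satisfied.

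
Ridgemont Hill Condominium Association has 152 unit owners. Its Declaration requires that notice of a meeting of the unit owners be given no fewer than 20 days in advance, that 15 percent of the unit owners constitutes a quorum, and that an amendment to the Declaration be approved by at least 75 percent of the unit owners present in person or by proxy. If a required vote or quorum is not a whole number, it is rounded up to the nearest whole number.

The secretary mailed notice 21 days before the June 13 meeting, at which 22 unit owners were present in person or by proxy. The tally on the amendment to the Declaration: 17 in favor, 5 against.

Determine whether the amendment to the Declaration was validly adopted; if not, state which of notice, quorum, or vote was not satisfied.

Notice: 21 days given; 20 required. Satisfied.
Quorum: 15% of 152 = 22.80, rounded up to 23; 22 present. Not satisfied.
Vote: requires three-fourths of those present (22); 3/4 of 22 = 16.50, rounded up to 17, so 17 needed; 17 in favor. Satisfied.

Invalid — quorum requirement not satisfied.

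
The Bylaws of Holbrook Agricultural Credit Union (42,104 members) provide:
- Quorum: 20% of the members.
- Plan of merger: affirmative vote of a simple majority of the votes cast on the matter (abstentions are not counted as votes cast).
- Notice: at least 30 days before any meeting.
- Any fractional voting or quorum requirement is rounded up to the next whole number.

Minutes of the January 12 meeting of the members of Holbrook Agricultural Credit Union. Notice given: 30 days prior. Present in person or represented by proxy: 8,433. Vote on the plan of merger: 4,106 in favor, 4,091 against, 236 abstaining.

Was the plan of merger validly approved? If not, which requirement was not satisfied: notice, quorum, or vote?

Valid — all requirements satisfied.

Notice: 30 days given; 30 required. Satisfied.
Quorum: 20% of 42,104 = 8,420.80, rounded up to 8,421; 8,433 present. Satisfied.
Vote: requires a majority of the votes cast (8,433 − 236 abstaining = 8,197); a majority of 8197 is 4099, so 4,099 needed; 4,106 in favor. Satisfied.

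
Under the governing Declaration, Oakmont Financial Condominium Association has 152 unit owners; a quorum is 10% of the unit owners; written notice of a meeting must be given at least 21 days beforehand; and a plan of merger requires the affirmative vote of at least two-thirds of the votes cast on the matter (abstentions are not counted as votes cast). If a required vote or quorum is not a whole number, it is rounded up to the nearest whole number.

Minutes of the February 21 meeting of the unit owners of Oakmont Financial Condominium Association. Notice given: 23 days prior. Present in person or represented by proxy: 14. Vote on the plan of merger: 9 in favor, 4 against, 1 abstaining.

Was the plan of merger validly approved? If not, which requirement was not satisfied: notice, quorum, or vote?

Notice: 23 days given; 21 required. Satisfied.
Quorum: 10% of 152 = 15.20, rounded up to 16; 14 present. Not satisfied.
Vote: requires two-thirds of the votes cast (14 − 1 abstaining = 13); 2/3 of 13 = 8.67, rounded up to 9, so 9 needed; 9 in favor. Satisfied.

Invalid — quorum requirement not satisfied.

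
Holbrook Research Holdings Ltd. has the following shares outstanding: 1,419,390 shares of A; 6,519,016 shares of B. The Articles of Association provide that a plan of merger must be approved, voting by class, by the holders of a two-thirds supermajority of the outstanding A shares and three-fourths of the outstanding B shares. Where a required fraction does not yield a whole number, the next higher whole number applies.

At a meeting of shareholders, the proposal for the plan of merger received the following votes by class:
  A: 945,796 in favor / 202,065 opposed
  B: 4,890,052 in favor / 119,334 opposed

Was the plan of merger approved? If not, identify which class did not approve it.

Not approved — the A shares did not give the required vote.

A: 2/3 of 1419390 = 946260; 946,260 required, 945,796 in favor — not approved.
B: 3/4 of 6519016 = 4889262; 4,889,262 required, 4,890,052 in favor — approved.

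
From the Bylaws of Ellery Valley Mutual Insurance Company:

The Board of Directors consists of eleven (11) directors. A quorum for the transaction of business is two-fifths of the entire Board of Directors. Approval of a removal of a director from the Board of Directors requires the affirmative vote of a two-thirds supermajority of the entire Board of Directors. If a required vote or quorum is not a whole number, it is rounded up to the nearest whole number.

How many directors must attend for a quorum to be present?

2/5 of 11 = 4.40, rounded up to 5.

5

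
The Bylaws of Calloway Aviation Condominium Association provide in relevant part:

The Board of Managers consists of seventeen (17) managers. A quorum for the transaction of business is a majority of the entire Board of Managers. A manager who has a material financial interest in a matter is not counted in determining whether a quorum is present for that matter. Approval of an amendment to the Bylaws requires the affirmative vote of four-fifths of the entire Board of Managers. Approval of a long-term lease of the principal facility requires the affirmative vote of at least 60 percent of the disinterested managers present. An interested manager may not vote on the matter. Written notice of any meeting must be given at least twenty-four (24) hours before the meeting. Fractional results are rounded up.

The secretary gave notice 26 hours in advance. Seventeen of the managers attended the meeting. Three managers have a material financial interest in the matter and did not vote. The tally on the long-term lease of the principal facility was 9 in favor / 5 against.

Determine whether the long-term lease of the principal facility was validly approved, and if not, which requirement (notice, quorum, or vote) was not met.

Valid — all requirements satisfied.

Notice: 26 hours given; 24 required (26 ≥ 24). Satisfied.
Quorum: 17 present, but the 3 interested managers do not count, leaving 14. Quorum is 9. Satisfied.
Vote: the long-term lease of the principal facility requires three-fifths of the disinterested managers present (17 − 3 = 14). 3/5 of 14 = 8.40, rounded up to 9, so 9 affirmative votes are needed; 9 voted in favor. Satisfied.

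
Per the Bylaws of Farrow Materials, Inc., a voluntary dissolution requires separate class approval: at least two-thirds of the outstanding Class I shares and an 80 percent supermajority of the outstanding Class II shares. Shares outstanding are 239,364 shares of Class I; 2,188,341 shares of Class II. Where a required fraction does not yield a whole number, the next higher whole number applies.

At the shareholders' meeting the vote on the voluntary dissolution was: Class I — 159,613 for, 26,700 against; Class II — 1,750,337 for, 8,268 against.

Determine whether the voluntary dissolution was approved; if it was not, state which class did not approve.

Class I: 2/3 of 239364 = 159576; 159,576 required, 159,613 in favor — approved.
Class II: 4/5 of 2188341 = 1750672.80, rounded up to 1750673; 1,750,673 required, 1,750,337 in favor — not approved.

Not approved — the Class II shares did not give the required vote.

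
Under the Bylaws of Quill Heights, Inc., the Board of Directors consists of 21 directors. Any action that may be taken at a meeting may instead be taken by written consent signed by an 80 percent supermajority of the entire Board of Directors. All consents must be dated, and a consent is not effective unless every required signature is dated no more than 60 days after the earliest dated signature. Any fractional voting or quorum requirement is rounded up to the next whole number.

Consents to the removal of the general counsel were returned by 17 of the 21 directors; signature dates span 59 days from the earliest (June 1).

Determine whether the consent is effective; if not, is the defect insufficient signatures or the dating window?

Effective — both the signature and dating-window requirements are satisfied.

Signatures required: an 80 percent supermajority of 21 — 4/5 of 21 = 16.80, rounded up to 17, so 17 needed; 17 signed. Sufficient.
Dating window: the latest signature is 59 days after the earliest; the limit is 60 days. Within the window.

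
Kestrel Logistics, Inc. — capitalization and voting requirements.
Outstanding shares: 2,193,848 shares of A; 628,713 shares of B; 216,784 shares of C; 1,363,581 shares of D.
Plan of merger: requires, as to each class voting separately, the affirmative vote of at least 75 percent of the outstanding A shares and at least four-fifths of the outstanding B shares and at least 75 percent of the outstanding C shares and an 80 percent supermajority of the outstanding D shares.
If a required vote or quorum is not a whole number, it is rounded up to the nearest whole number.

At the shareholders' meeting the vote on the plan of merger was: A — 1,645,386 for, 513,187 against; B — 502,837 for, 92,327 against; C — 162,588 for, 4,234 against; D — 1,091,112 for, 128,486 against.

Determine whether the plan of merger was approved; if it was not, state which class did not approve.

A: 3/4 of 2193848 = 1645386; 1,645,386 required, 1,645,386 in favor — approved.
B: 4/5 of 628713 = 502970.40, rounded up to 502971; 502,971 required, 502,837 in favor — not approved.
C: 3/4 of 216784 = 162588; 162,588 required, 162,588 in favor — approved.
D: 4/5 of 1363581 = 1090864.80, rounded up to 1090865; 1,090,865 required, 1,091,112 in favor — approved.

Not approved — the B shares did not give the required vote.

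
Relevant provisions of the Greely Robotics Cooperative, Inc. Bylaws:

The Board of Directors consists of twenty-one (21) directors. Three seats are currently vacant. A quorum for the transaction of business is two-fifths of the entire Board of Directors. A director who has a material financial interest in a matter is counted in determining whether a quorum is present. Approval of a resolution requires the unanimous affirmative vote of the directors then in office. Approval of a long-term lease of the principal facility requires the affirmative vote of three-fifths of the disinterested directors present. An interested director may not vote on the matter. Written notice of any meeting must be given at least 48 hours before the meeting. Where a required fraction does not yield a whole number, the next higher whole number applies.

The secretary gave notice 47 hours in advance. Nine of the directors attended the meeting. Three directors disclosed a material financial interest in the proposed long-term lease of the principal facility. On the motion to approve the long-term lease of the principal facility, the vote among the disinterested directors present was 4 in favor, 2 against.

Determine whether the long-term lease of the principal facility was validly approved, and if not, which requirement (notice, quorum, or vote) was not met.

Notice: 47 hours given; 48 required (47 < 48). Not satisfied.
Quorum: 9 present (interested directors count toward quorum); quorum is 9. Satisfied.
Vote: the long-term lease of the principal facility requires three-fifths of the disinterested directors present (9 − 3 = 6). 3/5 of 6 = 3.60, rounded up to 4, so 4 affirmative votes are needed; 4 voted in favor. Satisfied.

Invalid — notice requirement not satisfied.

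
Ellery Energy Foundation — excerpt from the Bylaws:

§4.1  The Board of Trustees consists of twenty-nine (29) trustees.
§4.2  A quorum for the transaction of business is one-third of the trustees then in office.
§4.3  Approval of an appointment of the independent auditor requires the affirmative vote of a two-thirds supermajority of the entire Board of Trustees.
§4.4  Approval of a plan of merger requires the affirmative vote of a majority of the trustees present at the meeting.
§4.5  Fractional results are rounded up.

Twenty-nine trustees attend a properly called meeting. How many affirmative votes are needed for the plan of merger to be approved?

15

The plan of merger requires a majority of the trustees present (29).
A majority of 29 is 15.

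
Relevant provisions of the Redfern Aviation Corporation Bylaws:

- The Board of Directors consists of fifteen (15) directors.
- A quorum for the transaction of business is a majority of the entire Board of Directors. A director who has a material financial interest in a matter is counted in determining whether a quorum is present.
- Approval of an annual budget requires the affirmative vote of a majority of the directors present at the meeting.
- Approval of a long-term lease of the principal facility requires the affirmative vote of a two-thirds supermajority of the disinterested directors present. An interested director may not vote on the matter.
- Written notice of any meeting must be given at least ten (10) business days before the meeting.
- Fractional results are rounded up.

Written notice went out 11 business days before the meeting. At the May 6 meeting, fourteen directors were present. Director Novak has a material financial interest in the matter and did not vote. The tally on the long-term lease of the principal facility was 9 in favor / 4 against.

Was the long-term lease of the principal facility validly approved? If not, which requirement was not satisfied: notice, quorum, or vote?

Notice: 11 business days given; 10 required (11 ≥ 10). Satisfied.
Quorum: 14 present (interested directors count toward quorum); quorum is 8. Satisfied.
Vote: the long-term lease of the principal facility requires two-thirds of the disinterested directors present (14 − 1 = 13). 2/3 of 13 = 8.67, rounded up to 9, so 9 affirmative votes are needed; 9 voted in favor. Satisfied.

Valid — all requirements satisfied.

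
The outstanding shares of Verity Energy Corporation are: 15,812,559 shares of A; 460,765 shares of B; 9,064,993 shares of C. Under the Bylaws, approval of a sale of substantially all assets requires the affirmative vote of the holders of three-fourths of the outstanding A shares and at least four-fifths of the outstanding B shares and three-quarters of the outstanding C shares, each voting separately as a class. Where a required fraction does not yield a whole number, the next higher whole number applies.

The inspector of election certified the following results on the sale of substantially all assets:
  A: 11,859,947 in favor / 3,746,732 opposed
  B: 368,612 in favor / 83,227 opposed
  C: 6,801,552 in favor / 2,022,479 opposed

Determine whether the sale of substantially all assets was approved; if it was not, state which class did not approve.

Approved — every class gave the required vote.

A: 3/4 of 15812559 = 11859419.25, rounded up to 11859420; 11,859,420 required, 11,859,947 in favor — approved.
B: 4/5 of 460765 = 368612; 368,612 required, 368,612 in favor — approved.
C: 3/4 of 9064993 = 6798744.75, rounded up to 6798745; 6,798,745 required, 6,801,552 in favor — approved.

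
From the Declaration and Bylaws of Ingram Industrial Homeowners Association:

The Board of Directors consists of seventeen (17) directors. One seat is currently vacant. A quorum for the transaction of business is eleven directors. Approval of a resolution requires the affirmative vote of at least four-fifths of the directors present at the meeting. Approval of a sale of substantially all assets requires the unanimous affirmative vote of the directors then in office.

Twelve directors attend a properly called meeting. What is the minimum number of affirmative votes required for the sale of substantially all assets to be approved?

16

The sale of substantially all assets requires the unanimous vote of the directors then in office (16).
Unanimous means all 16.
(Only 12 can vote, so the sale of substantially all assets cannot pass at this meeting, but the required vote is still 16.)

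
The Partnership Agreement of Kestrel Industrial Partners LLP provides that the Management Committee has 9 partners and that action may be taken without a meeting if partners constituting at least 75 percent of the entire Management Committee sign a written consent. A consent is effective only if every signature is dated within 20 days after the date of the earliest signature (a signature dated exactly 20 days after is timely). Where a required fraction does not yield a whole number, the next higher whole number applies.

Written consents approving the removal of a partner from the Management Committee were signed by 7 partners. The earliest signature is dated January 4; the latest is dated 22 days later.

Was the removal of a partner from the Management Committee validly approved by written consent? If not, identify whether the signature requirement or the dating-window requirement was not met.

Signatures required: at least 75 percent of 9 — 3/4 of 9 = 6.75, rounded up to 7, so 7 needed; 7 signed. Sufficient.
Dating window: the latest signature is 22 days after the earliest; the limit is 20 days. Outside the window.

Not effective — dating-window requirement not satisfied.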